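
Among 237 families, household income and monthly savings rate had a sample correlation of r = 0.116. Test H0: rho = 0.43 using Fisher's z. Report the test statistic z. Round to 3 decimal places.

-5.253

z_r = atanh(0.116) = 0.116525,  z_0 = atanh(0.43) = 0.459897
SE = 1/√(n−3) = 1/√234 = 0.065372
z = (z_r − z_0)/SE = (0.116525 − 0.459897) / 0.065372 = -0.343372 / 0.065372 = -5.253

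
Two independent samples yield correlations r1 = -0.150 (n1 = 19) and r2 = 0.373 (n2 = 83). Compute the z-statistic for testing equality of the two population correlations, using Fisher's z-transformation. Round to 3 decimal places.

-1.983

z1 = atanh(-0.150) = -0.151140,  z2 = atanh(0.373) = 0.391903
SE = √(1/(n1−3) + 1/(n2−3)) = √(1/16 + 1/80) = √(0.0625000 + 0.0125000) = √0.0750000 = 0.273861
z = (z1 − z2)/SE = (-0.151140 − 0.391903) / 0.273861 = -0.543043 / 0.273861 = -1.983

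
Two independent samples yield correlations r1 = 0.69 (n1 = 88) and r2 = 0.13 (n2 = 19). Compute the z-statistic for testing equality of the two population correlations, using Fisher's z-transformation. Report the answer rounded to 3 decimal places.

2.632

z1 = atanh(0.69) = 0.847956,  z2 = atanh(0.13) = 0.130740
SE = √(1/(n1−3) + 1/(n2−3)) = √(1/85 + 1/16) = √(0.0117647 + 0.0625000) = √0.0742647 = 0.272516
z = (z1 − z2)/SE = (0.847956 − 0.130740) / 0.272516 = 0.717216 / 0.272516 = 2.632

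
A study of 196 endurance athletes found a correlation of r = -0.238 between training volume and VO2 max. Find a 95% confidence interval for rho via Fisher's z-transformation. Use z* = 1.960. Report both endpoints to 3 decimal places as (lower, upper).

(-0.366, -0.101)

Fisher z: z_r = atanh(r) = ½·ln((1+(-0.238))/(1−(-0.238))) = -0.242653
SE(z) = 1/√(n−3) = 1/√193 = 0.071982
95% ⇒ z* = 1.960; margin = 1.960·0.071982 = 0.141085
CI on z-scale: (-0.383738, -0.101568)
Back-transform: tanh(-0.383738) = -0.365949, tanh(-0.101568) = -0.101220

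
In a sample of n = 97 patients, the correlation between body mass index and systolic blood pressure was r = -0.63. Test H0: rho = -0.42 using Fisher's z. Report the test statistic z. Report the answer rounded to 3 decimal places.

-2.848

Fisher z: atanh(-0.63) = -0.741416, atanh(-0.42) = -0.447692
z = (z_r − z_0)·√(n−3) = (-0.741416 − (-0.447692))·√94 = -0.293724 · 9.695360 = -2.848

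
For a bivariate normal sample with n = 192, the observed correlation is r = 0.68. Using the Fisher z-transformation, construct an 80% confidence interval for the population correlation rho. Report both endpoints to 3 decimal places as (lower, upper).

(0.627, 0.727)

z_r = atanh(0.68) = 0.829114;  SE = 1/√(n−3) = 1/√189 = 0.072739
z-limits: 0.829114 ± 1.282·0.072739 = 0.829114 ± 0.093251 = [0.735863, 0.922365]
ρ-limits: (tanh 0.735863, tanh 0.922365) = (0.627, 0.727)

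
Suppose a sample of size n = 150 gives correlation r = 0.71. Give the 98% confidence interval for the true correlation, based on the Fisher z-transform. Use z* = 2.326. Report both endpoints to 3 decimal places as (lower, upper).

Fisher z: z_r = atanh(r) = ½·ln((1+0.71)/(1−0.71)) = 0.887184
SE(z) = 1/√(n−3) = 1/√147 = 0.082479
98% ⇒ z* = 2.326; margin = 2.326·0.082479 = 0.191846
CI on z-scale: (0.695338, 1.079030)
Back-transform: tanh(0.695338) = 0.601400, tanh(1.079030) = 0.792839

(0.601, 0.793)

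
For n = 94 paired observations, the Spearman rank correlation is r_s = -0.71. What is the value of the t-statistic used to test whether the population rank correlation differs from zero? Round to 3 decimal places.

t = r_s·√(n−2) / √(1−r_s²) with r_s = -0.71, n = 94
  = -0.71·√92 / √(1 − 0.5041)
  = -0.71·9.591663 / 0.704202
  = -6.810081 / 0.704202 = -9.671

-9.671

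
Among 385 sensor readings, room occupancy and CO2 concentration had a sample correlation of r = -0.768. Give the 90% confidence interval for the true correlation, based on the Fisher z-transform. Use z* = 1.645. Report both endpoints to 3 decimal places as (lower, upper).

(-0.800, -0.731)

Fisher z: z_r = atanh(r) = ½·ln((1+(-0.768))/(1−(-0.768))) = -1.015433
SE(z) = 1/√(n−3) = 1/√382 = 0.051164
90% ⇒ z* = 1.645; margin = 1.645·0.051164 = 0.084165
CI on z-scale: (-1.099598, -0.931268)
Back-transform: tanh(-1.099598) = -0.800355, tanh(-0.931268) = -0.731185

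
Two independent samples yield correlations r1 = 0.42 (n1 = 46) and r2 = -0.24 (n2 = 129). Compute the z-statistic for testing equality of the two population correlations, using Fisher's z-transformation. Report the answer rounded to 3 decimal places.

3.921

z1 = atanh(0.42) = 0.447692,  z2 = atanh(-0.24) = -0.244774
SE = √(1/(n1−3) + 1/(n2−3)) = √(1/43 + 1/126) = √(0.0232558 + 0.0079365) = √0.0311923 = 0.176613
z = (z1 − z2)/SE = (0.447692 − (-0.244774)) / 0.176613 = 0.692466 / 0.176613 = 3.921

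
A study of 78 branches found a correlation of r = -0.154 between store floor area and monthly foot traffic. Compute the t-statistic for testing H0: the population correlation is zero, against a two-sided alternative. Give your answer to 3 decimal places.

-1.359

1 − r² = 1 − 0.023716 = 0.976284;  √(1−r²) = 0.988071
√(n−2) = √76 = 8.717798
t = r·√(n−2)/√(1−r²) = -0.154 · 8.717798 / 0.988071 = -1.359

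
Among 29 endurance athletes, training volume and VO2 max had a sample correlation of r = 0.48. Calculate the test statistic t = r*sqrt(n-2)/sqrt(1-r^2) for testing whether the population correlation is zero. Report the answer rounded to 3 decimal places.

2.843

t = r·√(n−2) / √(1−r²) with r = 0.48, n = 29
  = 0.48·√27 / √(1 − 0.2304)
  = 0.48·5.196152 / 0.877268
  = 2.494153 / 0.877268 = 2.843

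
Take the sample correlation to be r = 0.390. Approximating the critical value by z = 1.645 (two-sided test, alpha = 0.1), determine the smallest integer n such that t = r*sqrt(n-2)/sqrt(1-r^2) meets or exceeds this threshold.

Need r·√(n−2)/√(1−r²) ≥ 1.645
√(n−2) ≥ 1.645·√(1−0.152100) / 0.390 = 1.645·0.920815 / 0.390 = 3.8840
n−2 ≥ 15.0855  ⇒  n ≥ 17.0855
Smallest integer n = 18

18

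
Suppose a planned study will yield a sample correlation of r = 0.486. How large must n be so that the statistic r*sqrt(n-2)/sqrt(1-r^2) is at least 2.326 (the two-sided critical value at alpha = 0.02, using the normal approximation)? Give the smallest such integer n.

20

r√(n−2)/√(1−r²) ≥ 2.326  ⇔  n−2 ≥ (2.326)²·(1−r²)/r²
(1−r²)/r² = (1−0.236196)/0.236196 = 3.2338
n ≥ 2 + 5.410276·3.2338 = 2 + 17.4958 = 19.4958
⌈19.4958⌉ = 20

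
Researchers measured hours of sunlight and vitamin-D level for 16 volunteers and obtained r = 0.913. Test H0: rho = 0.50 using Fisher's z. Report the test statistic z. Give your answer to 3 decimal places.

Fisher z: atanh(0.913) = 1.545260, atanh(0.50) = 0.549306
z = (z_r − z_0)·√(n−3) = (1.545260 − 0.549306)·√13 = 0.995954 · 3.605551 = 3.591

3.591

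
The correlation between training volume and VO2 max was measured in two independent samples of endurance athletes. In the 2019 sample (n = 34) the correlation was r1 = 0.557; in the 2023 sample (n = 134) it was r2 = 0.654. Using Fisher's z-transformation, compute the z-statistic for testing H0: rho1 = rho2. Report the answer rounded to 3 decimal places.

Fisher z-transforms: z1 = atanh(0.557) = 0.628473, z2 = atanh(0.654) = 0.782257; difference d = -0.153784
Var(d) = 1/31 + 1/131 = 0.0322581 + 0.0076336 = 0.0398917
z = d/√Var(d) = -0.153784 / √0.0398917 = -0.153784 / 0.199729 = -0.770

-0.770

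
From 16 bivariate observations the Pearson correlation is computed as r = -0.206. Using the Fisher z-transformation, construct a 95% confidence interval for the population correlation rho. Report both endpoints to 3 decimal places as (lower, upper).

Fisher z: z_r = atanh(r) = ½·ln((1+(-0.206))/(1−(-0.206))) = -0.208990
SE(z) = 1/√(n−3) = 1/√13 = 0.277350
95% ⇒ z* = 1.960; margin = 1.960·0.277350 = 0.543606
CI on z-scale: (-0.752596, 0.334616)
Back-transform: tanh(-0.752596) = -0.636695, tanh(0.334616) = 0.322662

(-0.637, 0.323)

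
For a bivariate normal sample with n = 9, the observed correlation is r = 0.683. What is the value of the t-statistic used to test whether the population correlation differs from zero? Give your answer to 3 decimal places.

t = r·√(n−2) / √(1−r²) with r = 0.683, n = 9
  = 0.683·√7 / √(1 − 0.466489)
  = 0.683·2.645751 / 0.730418
  = 1.807048 / 0.730418 = 2.474

2.474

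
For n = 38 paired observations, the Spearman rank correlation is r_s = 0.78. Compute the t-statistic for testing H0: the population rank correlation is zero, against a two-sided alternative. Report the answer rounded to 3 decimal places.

7.479

1 − r_s² = 1 − 0.6084 = 0.3916;  √(1−r_s²) = 0.625780
√(n−2) = √36 = 6.000000
t = r_s·√(n−2)/√(1−r_s²) = 0.78 · 6.000000 / 0.625780 = 7.479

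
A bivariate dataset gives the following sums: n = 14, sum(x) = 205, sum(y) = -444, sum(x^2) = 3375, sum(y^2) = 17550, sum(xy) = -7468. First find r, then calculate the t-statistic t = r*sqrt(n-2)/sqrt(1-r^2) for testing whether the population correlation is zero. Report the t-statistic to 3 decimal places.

-5.578

Numerator: nΣxy − (Σx)(Σy) = 14·(-7468) − (205)(-444) = -13532
Denominator: √[(nΣx²−(Σx)²)(nΣy²−(Σy)²)]
  nΣx²−(Σx)² = 14·3375 − 42025 = 5225;  nΣy²−(Σy)² = 14·17550 − 197136 = 48564
  √(5225·48564) = √253746900 = 15929.4350
r = -13532 / 15929.4350 = -0.8495
t = r·√(n−2)/√(1−r²) = -0.8495·√12 / √(1−0.721650) = -2.942754 / 0.527589 = -5.578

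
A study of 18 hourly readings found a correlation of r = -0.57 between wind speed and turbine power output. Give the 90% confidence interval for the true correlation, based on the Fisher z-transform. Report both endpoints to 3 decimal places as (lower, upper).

Fisher z: z_r = atanh(r) = ½·ln((1+(-0.57))/(1−(-0.57))) = -0.647523
SE(z) = 1/√(n−3) = 1/√15 = 0.258199
90% ⇒ z* = 1.645; margin = 1.645·0.258199 = 0.424737
CI on z-scale: (-1.072260, -0.222786)
Back-transform: tanh(-1.072260) = -0.790311, tanh(-0.222786) = -0.219172

(-0.790, -0.219)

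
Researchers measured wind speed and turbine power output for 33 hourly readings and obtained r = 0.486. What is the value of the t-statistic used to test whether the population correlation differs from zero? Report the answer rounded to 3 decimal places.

3.096

t = r·√(n−2) / √(1−r²) with r = 0.486, n = 33
  = 0.486·√31 / √(1 − 0.236196)
  = 0.486·5.567764 / 0.873959
  = 2.705933 / 0.873959 = 3.096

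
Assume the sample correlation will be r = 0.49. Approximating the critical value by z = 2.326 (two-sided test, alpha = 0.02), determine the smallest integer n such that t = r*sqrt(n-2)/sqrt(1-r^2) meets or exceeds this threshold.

20

r√(n−2)/√(1−r²) ≥ 2.326  ⇔  n−2 ≥ (2.326)²·(1−r²)/r²
(1−r²)/r² = (1−0.2401)/0.2401 = 3.1649
n ≥ 2 + 5.410276·3.1649 = 2 + 17.1230 = 19.1230
⌈19.1230⌉ = 20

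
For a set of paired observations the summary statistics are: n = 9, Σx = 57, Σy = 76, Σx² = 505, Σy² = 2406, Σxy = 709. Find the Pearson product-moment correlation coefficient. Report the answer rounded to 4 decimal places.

Numerator: nΣxy − (Σx)(Σy) = 9·709 − (57)(76) = 2049
Denominator: √[(nΣx²−(Σx)²)(nΣy²−(Σy)²)]
  nΣx²−(Σx)² = 9·505 − 3249 = 1296;  nΣy²−(Σy)² = 9·2406 − 5776 = 15878
  √(1296·15878) = √20577888 = 4536.2857
r = 2049 / 4536.2857 = 0.4517

0.4517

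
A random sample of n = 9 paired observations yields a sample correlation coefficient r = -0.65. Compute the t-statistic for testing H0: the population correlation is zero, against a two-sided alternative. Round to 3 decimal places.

t = r·√(n−2) / √(1−r²) with r = -0.65, n = 9
  = -0.65·√7 / √(1 − 0.4225)
  = -0.65·2.645751 / 0.759934
  = -1.719738 / 0.759934 = -2.263

-2.263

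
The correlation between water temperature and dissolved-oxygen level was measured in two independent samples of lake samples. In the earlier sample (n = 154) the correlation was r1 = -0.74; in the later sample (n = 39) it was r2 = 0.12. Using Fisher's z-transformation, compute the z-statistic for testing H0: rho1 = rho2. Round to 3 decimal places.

-5.775

Fisher z-transforms: z1 = atanh(-0.74) = -0.950479, z2 = atanh(0.12) = 0.120581; difference d = -1.071060
Var(d) = 1/151 + 1/36 = 0.0066225 + 0.0277778 = 0.0344003
z = d/√Var(d) = -1.071060 / √0.0344003 = -1.071060 / 0.185473 = -5.775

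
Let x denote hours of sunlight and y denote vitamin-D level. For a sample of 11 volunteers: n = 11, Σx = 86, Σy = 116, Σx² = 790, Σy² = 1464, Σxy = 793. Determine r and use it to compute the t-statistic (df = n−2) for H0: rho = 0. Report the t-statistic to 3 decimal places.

S_xy = nΣxy − ΣxΣy = 11·793 − 86·116 = 8723 − 9976 = -1253
S_xx = nΣx² − (Σx)² = 11·790 − 86² = 8690 − 7396 = 1294
S_yy = nΣy² − (Σy)² = 11·1464 − 116² = 16104 − 13456 = 2648
r = S_xy / √(S_xx·S_yy) = -1253 / √(1294·2648) = -1253 / √3426512 = -1253 / 1851.0840 = -0.6769
t = r·√(n−2)/√(1−r²) = -0.6769·√9 / √(1−0.458194) = -2.030700 / 0.736075 = -2.759

-2.759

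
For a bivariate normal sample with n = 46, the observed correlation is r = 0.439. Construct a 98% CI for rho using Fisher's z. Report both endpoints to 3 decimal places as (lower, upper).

(0.116, 0.678)

z_r = atanh(0.439) = 0.470991;  SE = 1/√(n−3) = 1/√43 = 0.152499
z-limits: 0.470991 ± 2.326·0.152499 = 0.470991 ± 0.354713 = [0.116278, 0.825704]
ρ-limits: (tanh 0.116278, tanh 0.825704) = (0.116, 0.678)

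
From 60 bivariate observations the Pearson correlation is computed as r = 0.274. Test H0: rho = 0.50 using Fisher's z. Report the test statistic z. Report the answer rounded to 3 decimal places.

-2.024

Fisher z: atanh(0.274) = 0.281183, atanh(0.50) = 0.549306
z = (z_r − z_0)·√(n−3) = (0.281183 − 0.549306)·√57 = -0.268123 · 7.549834 = -2.024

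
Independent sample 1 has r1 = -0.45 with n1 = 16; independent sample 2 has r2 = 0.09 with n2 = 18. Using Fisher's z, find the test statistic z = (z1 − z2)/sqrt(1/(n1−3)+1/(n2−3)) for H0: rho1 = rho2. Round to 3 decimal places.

-1.517

z1 = atanh(-0.45) = -0.484700,  z2 = atanh(0.09) = 0.090244
SE = √(1/(n1−3) + 1/(n2−3)) = √(1/13 + 1/15) = √(0.0769231 + 0.0666667) = √0.1435898 = 0.378932
z = (z1 − z2)/SE = (-0.484700 − 0.090244) / 0.378932 = -0.574944 / 0.378932 = -1.517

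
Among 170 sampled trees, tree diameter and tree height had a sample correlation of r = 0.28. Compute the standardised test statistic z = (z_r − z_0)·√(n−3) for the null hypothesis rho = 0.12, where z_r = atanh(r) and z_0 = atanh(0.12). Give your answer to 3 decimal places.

2.159

z_r = atanh(0.28) = 0.287682,  z_0 = atanh(0.12) = 0.120581
SE = 1/√(n−3) = 1/√167 = 0.077382
z = (z_r − z_0)/SE = (0.287682 − 0.120581) / 0.077382 = 0.167101 / 0.077382 = 2.159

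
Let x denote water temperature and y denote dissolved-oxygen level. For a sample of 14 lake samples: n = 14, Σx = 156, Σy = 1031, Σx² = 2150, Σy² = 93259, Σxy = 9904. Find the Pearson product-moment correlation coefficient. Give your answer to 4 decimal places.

Numerator: nΣxy − (Σx)(Σy) = 14·9904 − (156)(1031) = -22180
Denominator: √[(nΣx²−(Σx)²)(nΣy²−(Σy)²)]
  nΣx²−(Σx)² = 14·2150 − 24336 = 5764;  nΣy²−(Σy)² = 14·93259 − 1062961 = 242665
  √(5764·242665) = √1398721060 = 37399.4794
r = -22180 / 37399.4794 = -0.5931

-0.5931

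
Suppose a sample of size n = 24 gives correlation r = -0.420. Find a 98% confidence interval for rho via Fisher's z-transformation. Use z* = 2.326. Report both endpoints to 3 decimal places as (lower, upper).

(-0.742, 0.060)

z_r = atanh(-0.420) = -0.447692;  SE = 1/√(n−3) = 1/√21 = 0.218218
z-limits: -0.447692 ± 2.326·0.218218 = -0.447692 ± 0.507575 = [-0.955267, 0.059883]
ρ-limits: (tanh -0.955267, tanh 0.059883) = (-0.742, 0.060)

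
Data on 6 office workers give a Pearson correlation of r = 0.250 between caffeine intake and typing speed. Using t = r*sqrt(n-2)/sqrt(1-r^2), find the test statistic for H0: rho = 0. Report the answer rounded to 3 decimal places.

0.516

1 − r² = 1 − 0.062500 = 0.937500;  √(1−r²) = 0.968246
√(n−2) = √4 = 2.000000
t = r·√(n−2)/√(1−r²) = 0.250 · 2.000000 / 0.968246 = 0.516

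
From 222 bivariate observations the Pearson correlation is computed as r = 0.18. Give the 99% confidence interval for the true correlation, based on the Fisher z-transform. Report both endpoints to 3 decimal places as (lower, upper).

(0.008, 0.342)

z_r = atanh(0.18) = 0.181983;  SE = 1/√(n−3) = 1/√219 = 0.067574
z-limits: 0.181983 ± 2.576·0.067574 = 0.181983 ± 0.174071 = [0.007912, 0.356054]
ρ-limits: (tanh 0.007912, tanh 0.356054) = (0.008, 0.342)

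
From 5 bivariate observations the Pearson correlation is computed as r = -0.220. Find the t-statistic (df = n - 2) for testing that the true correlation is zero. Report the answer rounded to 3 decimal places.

1 − r² = 1 − 0.048400 = 0.951600;  √(1−r²) = 0.975500
√(n−2) = √3 = 1.732051
t = r·√(n−2)/√(1−r²) = -0.220 · 1.732051 / 0.975500 = -0.391

-0.391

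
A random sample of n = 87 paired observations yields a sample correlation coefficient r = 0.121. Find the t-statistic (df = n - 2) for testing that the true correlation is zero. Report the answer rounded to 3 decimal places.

1.124

1 − r² = 1 − 0.014641 = 0.985359;  √(1−r²) = 0.992653
√(n−2) = √85 = 9.219544
t = r·√(n−2)/√(1−r²) = 0.121 · 9.219544 / 0.992653 = 1.124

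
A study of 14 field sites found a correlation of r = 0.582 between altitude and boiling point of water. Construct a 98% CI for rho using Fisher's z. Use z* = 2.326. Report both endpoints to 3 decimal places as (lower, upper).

z_r = atanh(0.582) = 0.665482;  SE = 1/√(n−3) = 1/√11 = 0.301511
z-limits: 0.665482 ± 2.326·0.301511 = 0.665482 ± 0.701315 = [-0.035833, 1.366797]
ρ-limits: (tanh -0.035833, tanh 1.366797) = (-0.036, 0.878)

(-0.036, 0.878)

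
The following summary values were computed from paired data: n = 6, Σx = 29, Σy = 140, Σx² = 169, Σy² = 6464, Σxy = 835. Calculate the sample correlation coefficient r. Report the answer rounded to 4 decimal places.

S_xy = nΣxy − ΣxΣy = 6·835 − 29·140 = 5010 − 4060 = 950
S_xx = nΣx² − (Σx)² = 6·169 − 29² = 1014 − 841 = 173
S_yy = nΣy² − (Σy)² = 6·6464 − 140² = 38784 − 19600 = 19184
r = S_xy / √(S_xx·S_yy) = 950 / √(173·19184) = 950 / √3318832 = 950 / 1821.7662 = 0.5215

0.5215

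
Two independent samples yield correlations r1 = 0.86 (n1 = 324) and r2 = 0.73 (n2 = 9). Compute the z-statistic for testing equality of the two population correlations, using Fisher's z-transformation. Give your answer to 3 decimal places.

0.885

z1 = atanh(0.86) = 1.293345,  z2 = atanh(0.73) = 0.928727
SE = √(1/(n1−3) + 1/(n2−3)) = √(1/321 + 1/6) = √(0.0031153 + 0.1666667) = √0.1697820 = 0.412046
z = (z1 − z2)/SE = (1.293345 − 0.928727) / 0.412046 = 0.364618 / 0.412046 = 0.885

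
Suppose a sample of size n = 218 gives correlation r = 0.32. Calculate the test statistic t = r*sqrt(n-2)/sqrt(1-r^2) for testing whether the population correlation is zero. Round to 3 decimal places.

1 − r² = 1 − 0.1024 = 0.8976;  √(1−r²) = 0.947418
√(n−2) = √216 = 14.696938
t = r·√(n−2)/√(1−r²) = 0.32 · 14.696938 / 0.947418 = 4.964

4.964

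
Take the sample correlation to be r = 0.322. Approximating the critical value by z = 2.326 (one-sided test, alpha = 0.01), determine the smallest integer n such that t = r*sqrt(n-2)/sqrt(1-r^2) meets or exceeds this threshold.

r√(n−2)/√(1−r²) ≥ 2.326  ⇔  n−2 ≥ (2.326)²·(1−r²)/r²
(1−r²)/r² = (1−0.103684)/0.103684 = 8.6447
n ≥ 2 + 5.410276·8.6447 = 2 + 46.7702 = 48.7702
⌈48.7702⌉ = 49

49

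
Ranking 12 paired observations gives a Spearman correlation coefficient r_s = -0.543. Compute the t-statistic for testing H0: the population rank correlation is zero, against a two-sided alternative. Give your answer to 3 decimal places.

1 − r_s² = 1 − 0.294849 = 0.705151;  √(1−r_s²) = 0.839733
√(n−2) = √10 = 3.162278
t = r_s·√(n−2)/√(1−r_s²) = -0.543 · 3.162278 / 0.839733 = -2.045

-2.045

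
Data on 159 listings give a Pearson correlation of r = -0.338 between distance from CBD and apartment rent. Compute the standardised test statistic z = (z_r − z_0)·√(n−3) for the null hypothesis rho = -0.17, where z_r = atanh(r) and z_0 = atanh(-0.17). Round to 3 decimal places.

Fisher z: atanh(-0.338) = -0.351833, atanh(-0.17) = -0.171667
z = (z_r − z_0)·√(n−3) = (-0.351833 − (-0.171667))·√156 = -0.180166 · 12.489996 = -2.250

-2.250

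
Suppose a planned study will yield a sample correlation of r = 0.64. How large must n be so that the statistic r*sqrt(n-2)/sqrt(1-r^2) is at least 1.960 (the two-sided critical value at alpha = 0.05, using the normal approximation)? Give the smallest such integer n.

Need r·√(n−2)/√(1−r²) ≥ 1.960
√(n−2) ≥ 1.960·√(1−0.4096) / 0.64 = 1.960·0.768375 / 0.64 = 2.3531
n−2 ≥ 5.5371  ⇒  n ≥ 7.5371
Smallest integer n = 8

8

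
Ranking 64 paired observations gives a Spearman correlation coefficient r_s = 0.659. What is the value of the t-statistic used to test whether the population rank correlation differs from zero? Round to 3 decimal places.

6.899

t = r_s·√(n−2) / √(1−r_s²) with r_s = 0.659, n = 64
  = 0.659·√62 / √(1 − 0.434281)
  = 0.659·7.874008 / 0.752143
  = 5.188971 / 0.752143 = 6.899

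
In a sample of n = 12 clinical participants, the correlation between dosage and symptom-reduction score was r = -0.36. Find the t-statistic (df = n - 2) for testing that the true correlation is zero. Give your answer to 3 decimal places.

-1.220

1 − r² = 1 − 0.1296 = 0.8704;  √(1−r²) = 0.932952
√(n−2) = √10 = 3.162278
t = r·√(n−2)/√(1−r²) = -0.36 · 3.162278 / 0.932952 = -1.220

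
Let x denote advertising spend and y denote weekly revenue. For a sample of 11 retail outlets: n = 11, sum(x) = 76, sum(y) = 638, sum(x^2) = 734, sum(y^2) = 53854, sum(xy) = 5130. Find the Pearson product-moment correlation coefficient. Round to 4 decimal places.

Numerator: nΣxy − (Σx)(Σy) = 11·5130 − (76)(638) = 7942
Denominator: √[(nΣx²−(Σx)²)(nΣy²−(Σy)²)]
  nΣx²−(Σx)² = 11·734 − 5776 = 2298;  nΣy²−(Σy)² = 11·53854 − 407044 = 185350
  √(2298·185350) = √425934300 = 20638.1758
r = 7942 / 20638.1758 = 0.3848

0.3848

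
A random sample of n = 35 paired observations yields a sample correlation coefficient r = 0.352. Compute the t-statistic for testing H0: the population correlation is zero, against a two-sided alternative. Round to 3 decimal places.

2.160

t = r·√(n−2) / √(1−r²) with r = 0.352, n = 35
  = 0.352·√33 / √(1 − 0.123904)
  = 0.352·5.744563 / 0.936000
  = 2.022086 / 0.936000 = 2.160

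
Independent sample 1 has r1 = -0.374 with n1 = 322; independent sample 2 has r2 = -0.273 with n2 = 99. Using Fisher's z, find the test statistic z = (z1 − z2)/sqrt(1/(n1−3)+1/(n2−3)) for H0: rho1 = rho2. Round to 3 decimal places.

Fisher z-transforms: z1 = atanh(-0.374) = -0.393066, z2 = atanh(-0.273) = -0.280103; difference d = -0.112963
Var(d) = 1/319 + 1/96 = 0.0031348 + 0.0104167 = 0.0135515
z = d/√Var(d) = -0.112963 / √0.0135515 = -0.112963 / 0.116411 = -0.970

-0.970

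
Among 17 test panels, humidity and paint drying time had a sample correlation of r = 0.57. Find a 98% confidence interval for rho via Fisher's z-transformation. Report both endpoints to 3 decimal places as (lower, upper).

Fisher z: z_r = atanh(r) = ½·ln((1+0.57)/(1−0.57)) = 0.647523
SE(z) = 1/√(n−3) = 1/√14 = 0.267261
98% ⇒ z* = 2.326; margin = 2.326·0.267261 = 0.621649
CI on z-scale: (0.025874, 1.269172)
Back-transform: tanh(0.025874) = 0.025868, tanh(1.269172) = 0.853573

(0.026, 0.854)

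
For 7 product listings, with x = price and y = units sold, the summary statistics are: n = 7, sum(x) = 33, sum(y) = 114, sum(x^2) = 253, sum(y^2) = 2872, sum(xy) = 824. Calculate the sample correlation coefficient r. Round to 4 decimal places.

0.9111

S_xy = nΣxy − ΣxΣy = 7·824 − 33·114 = 5768 − 3762 = 2006
S_xx = nΣx² − (Σx)² = 7·253 − 33² = 1771 − 1089 = 682
S_yy = nΣy² − (Σy)² = 7·2872 − 114² = 20104 − 12996 = 7108
r = S_xy / √(S_xx·S_yy) = 2006 / √(682·7108) = 2006 / √4847656 = 2006 / 2201.7393 = 0.9111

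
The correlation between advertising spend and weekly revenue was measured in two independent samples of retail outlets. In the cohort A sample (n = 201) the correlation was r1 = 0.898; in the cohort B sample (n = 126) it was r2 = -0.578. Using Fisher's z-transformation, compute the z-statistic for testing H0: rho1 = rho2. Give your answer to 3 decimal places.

18.477

Fisher z-transforms: z1 = atanh(0.898) = 1.461792, z2 = atanh(-0.578) = -0.659454; difference d = 2.121246
Var(d) = 1/198 + 1/123 = 0.0050505 + 0.0081301 = 0.0131806
z = d/√Var(d) = 2.121246 / √0.0131806 = 2.121246 / 0.114807 = 18.477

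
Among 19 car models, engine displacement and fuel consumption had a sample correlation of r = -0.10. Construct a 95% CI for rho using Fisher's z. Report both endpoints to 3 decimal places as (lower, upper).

z_r = atanh(-0.10) = -0.100335;  SE = 1/√(n−3) = 1/√16 = 0.250000
z-limits: -0.100335 ± 1.960·0.250000 = -0.100335 ± 0.490000 = [-0.590335, 0.389665]
ρ-limits: (tanh -0.590335, tanh 0.389665) = (-0.530, 0.371)

(-0.530, 0.371)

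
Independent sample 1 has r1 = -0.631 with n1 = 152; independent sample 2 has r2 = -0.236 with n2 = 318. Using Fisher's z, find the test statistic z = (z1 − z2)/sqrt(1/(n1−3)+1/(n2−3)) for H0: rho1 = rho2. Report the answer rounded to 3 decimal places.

-5.054

z1 = atanh(-0.631) = -0.743076,  z2 = atanh(-0.236) = -0.240534
SE = √(1/(n1−3) + 1/(n2−3)) = √(1/149 + 1/315) = √(0.0067114 + 0.0031746) = √0.0098860 = 0.099428
z = (z1 − z2)/SE = (-0.743076 − (-0.240534)) / 0.099428 = -0.502542 / 0.099428 = -5.054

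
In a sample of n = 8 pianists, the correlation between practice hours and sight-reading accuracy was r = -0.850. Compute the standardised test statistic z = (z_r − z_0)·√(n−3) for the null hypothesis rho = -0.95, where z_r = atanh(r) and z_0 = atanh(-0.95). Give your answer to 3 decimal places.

1.287

Fisher z: atanh(-0.850) = -1.256153, atanh(-0.95) = -1.831781
z = (z_r − z_0)·√(n−3) = (-1.256153 − (-1.831781))·√5 = 0.575628 · 2.236068 = 1.287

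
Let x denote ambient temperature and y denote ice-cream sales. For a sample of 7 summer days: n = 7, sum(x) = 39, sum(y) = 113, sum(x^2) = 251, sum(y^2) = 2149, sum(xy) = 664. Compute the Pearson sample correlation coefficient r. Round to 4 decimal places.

0.3290

S_xy = nΣxy − ΣxΣy = 7·664 − 39·113 = 4648 − 4407 = 241
S_xx = nΣx² − (Σx)² = 7·251 − 39² = 1757 − 1521 = 236
S_yy = nΣy² − (Σy)² = 7·2149 − 113² = 15043 − 12769 = 2274
r = S_xy / √(S_xx·S_yy) = 241 / √(236·2274) = 241 / √536664 = 241 / 732.5735 = 0.3290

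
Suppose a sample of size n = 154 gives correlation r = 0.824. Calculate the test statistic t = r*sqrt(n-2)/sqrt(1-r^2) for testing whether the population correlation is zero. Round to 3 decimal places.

1 − r² = 1 − 0.678976 = 0.321024;  √(1−r²) = 0.566590
√(n−2) = √152 = 12.328828
t = r·√(n−2)/√(1−r²) = 0.824 · 12.328828 / 0.566590 = 17.930

17.930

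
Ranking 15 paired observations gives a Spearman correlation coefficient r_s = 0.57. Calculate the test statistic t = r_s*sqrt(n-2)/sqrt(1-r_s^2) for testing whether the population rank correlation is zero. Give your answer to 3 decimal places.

t = r_s·√(n−2) / √(1−r_s²) with r_s = 0.57, n = 15
  = 0.57·√13 / √(1 − 0.3249)
  = 0.57·3.605551 / 0.821645
  = 2.055164 / 0.821645 = 2.501

2.501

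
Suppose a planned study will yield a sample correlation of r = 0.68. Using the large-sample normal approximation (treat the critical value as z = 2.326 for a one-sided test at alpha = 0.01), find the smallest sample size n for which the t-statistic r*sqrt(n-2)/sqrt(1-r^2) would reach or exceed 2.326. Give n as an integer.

9

r√(n−2)/√(1−r²) ≥ 2.326  ⇔  n−2 ≥ (2.326)²·(1−r²)/r²
(1−r²)/r² = (1−0.4624)/0.4624 = 1.1626
n ≥ 2 + 5.410276·1.1626 = 2 + 6.2900 = 8.2900
⌈8.2900⌉ = 9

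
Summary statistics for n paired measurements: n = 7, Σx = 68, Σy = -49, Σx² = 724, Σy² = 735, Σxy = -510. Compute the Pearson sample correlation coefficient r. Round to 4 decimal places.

-0.2156

S_xy = nΣxy − ΣxΣy = 7·(-510) − 68·(-49) = -3570 − (-3332) = -238
S_xx = nΣx² − (Σx)² = 7·724 − 68² = 5068 − 4624 = 444
S_yy = nΣy² − (Σy)² = 7·735 − (-49)² = 5145 − 2401 = 2744
r = S_xy / √(S_xx·S_yy) = -238 / √(444·2744) = -238 / √1218336 = -238 / 1103.7826 = -0.2156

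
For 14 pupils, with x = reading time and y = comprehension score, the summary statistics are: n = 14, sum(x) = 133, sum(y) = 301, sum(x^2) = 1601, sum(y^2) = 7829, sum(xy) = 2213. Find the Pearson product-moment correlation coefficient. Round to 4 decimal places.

-0.9551

S_xy = nΣxy − ΣxΣy = 14·2213 − 133·301 = 30982 − 40033 = -9051
S_xx = nΣx² − (Σx)² = 14·1601 − 133² = 22414 − 17689 = 4725
S_yy = nΣy² − (Σy)² = 14·7829 − 301² = 109606 − 90601 = 19005
r = S_xy / √(S_xx·S_yy) = -9051 / √(4725·19005) = -9051 / √89798625 = -9051 / 9476.2136 = -0.9551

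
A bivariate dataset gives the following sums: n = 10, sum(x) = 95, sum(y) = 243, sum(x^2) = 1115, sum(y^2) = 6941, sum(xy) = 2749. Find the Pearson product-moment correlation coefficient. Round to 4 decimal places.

Numerator: nΣxy − (Σx)(Σy) = 10·2749 − (95)(243) = 4405
Denominator: √[(nΣx²−(Σx)²)(nΣy²−(Σy)²)]
  nΣx²−(Σx)² = 10·1115 − 9025 = 2125;  nΣy²−(Σy)² = 10·6941 − 59049 = 10361
  √(2125·10361) = √22017125 = 4692.2409
r = 4405 / 4692.2409 = 0.9388

0.9388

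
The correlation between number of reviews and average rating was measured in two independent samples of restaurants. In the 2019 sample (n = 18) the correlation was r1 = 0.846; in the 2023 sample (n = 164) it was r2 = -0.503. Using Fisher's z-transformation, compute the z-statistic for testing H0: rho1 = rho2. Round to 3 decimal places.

6.650

Fisher z-transforms: z1 = atanh(0.846) = 1.241912, z2 = atanh(-0.503) = -0.553314; difference d = 1.795226
Var(d) = 1/15 + 1/161 = 0.0666667 + 0.0062112 = 0.0728779
z = d/√Var(d) = 1.795226 / √0.0728779 = 1.795226 / 0.269959 = 6.650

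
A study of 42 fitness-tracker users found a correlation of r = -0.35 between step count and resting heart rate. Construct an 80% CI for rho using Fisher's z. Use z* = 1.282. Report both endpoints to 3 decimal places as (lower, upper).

Fisher z: z_r = atanh(r) = ½·ln((1+(-0.35))/(1−(-0.35))) = -0.365444
SE(z) = 1/√(n−3) = 1/√39 = 0.160128
80% ⇒ z* = 1.282; margin = 1.282·0.160128 = 0.205284
CI on z-scale: (-0.570728, -0.160160)
Back-transform: tanh(-0.570728) = -0.515894, tanh(-0.160160) = -0.158804

(-0.516, -0.159)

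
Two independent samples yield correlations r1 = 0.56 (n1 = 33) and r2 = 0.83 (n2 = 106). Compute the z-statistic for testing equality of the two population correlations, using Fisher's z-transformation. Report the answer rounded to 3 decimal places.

z1 = atanh(0.56) = 0.632833,  z2 = atanh(0.83) = 1.188136
SE = √(1/(n1−3) + 1/(n2−3)) = √(1/30 + 1/103) = √(0.0333333 + 0.0097087) = √0.0430420 = 0.207466
z = (z1 − z2)/SE = (0.632833 − 1.188136) / 0.207466 = -0.555303 / 0.207466 = -2.677

-2.677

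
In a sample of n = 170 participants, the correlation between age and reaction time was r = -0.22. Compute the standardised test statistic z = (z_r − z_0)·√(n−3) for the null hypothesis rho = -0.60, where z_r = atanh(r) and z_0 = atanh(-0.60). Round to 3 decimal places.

6.067

z_r = atanh(-0.22) = -0.223656,  z_0 = atanh(-0.60) = -0.693147
SE = 1/√(n−3) = 1/√167 = 0.077382
z = (z_r − z_0)/SE = (-0.223656 − (-0.693147)) / 0.077382 = 0.469491 / 0.077382 = 6.067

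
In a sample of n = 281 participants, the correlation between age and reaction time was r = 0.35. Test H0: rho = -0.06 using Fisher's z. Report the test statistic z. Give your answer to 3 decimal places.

7.095

z_r = atanh(0.35) = 0.365444,  z_0 = atanh(-0.06) = -0.060072
SE = 1/√(n−3) = 1/√278 = 0.059976
z = (z_r − z_0)/SE = (0.365444 − (-0.060072)) / 0.059976 = 0.425516 / 0.059976 = 7.095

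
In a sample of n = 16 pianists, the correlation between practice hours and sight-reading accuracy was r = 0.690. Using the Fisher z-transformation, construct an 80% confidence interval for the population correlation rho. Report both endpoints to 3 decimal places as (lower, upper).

z_r = atanh(0.690) = 0.847956;  SE = 1/√(n−3) = 1/√13 = 0.277350
z-limits: 0.847956 ± 1.282·0.277350 = 0.847956 ± 0.355563 = [0.492393, 1.203519]
ρ-limits: (tanh 0.492393, tanh 1.203519) = (0.456, 0.835)

(0.456, 0.835)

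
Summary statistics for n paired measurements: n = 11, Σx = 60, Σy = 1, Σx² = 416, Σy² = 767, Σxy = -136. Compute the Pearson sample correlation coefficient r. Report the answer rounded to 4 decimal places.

-0.5423

Numerator: nΣxy − (Σx)(Σy) = 11·(-136) − (60)(1) = -1556
Denominator: √[(nΣx²−(Σx)²)(nΣy²−(Σy)²)]
  nΣx²−(Σx)² = 11·416 − 3600 = 976;  nΣy²−(Σy)² = 11·767 − 1 = 8436
  √(976·8436) = √8233536 = 2869.4139
r = -1556 / 2869.4139 = -0.5423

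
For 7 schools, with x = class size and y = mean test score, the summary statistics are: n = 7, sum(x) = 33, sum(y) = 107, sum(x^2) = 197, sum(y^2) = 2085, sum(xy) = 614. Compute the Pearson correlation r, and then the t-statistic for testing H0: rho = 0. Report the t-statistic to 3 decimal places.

Numerator: nΣxy − (Σx)(Σy) = 7·614 − (33)(107) = 767
Denominator: √[(nΣx²−(Σx)²)(nΣy²−(Σy)²)]
  nΣx²−(Σx)² = 7·197 − 1089 = 290;  nΣy²−(Σy)² = 7·2085 − 11449 = 3146
  √(290·3146) = √912340 = 955.1649
r = 767 / 955.1649 = 0.8030
t = r·√(n−2)/√(1−r²) = 0.8030·√5 / √(1−0.644809) = 1.795563 / 0.595979 = 3.013

3.013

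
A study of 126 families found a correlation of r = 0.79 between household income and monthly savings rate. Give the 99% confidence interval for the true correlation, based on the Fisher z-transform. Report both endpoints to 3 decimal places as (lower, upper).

(0.685, 0.863)

z_r = atanh(0.79) = 1.071432;  SE = 1/√(n−3) = 1/√123 = 0.090167
z-limits: 1.071432 ± 2.576·0.090167 = 1.071432 ± 0.232270 = [0.839162, 1.303702]
ρ-limits: (tanh 0.839162, tanh 1.303702) = (0.685, 0.863)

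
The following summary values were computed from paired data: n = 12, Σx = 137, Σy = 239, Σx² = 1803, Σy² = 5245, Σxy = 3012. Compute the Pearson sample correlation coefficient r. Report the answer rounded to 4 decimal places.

Numerator: nΣxy − (Σx)(Σy) = 12·3012 − (137)(239) = 3401
Denominator: √[(nΣx²−(Σx)²)(nΣy²−(Σy)²)]
  nΣx²−(Σx)² = 12·1803 − 18769 = 2867;  nΣy²−(Σy)² = 12·5245 − 57121 = 5819
  √(2867·5819) = √16683073 = 4084.4918
r = 3401 / 4084.4918 = 0.8327

0.8327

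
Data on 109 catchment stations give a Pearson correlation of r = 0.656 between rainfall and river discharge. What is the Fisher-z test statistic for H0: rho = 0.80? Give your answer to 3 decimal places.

-3.221

z_r = atanh(0.656) = 0.785759,  z_0 = atanh(0.80) = 1.098612
SE = 1/√(n−3) = 1/√106 = 0.097129
z = (z_r − z_0)/SE = (0.785759 − 1.098612) / 0.097129 = -0.312853 / 0.097129 = -3.221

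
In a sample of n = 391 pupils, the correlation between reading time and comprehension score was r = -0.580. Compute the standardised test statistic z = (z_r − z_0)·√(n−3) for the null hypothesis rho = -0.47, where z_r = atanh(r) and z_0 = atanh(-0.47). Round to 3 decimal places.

Fisher z: atanh(-0.580) = -0.662463, atanh(-0.47) = -0.510070
z = (z_r − z_0)·√(n−3) = (-0.662463 − (-0.510070))·√388 = -0.152393 · 19.697716 = -3.002

-3.002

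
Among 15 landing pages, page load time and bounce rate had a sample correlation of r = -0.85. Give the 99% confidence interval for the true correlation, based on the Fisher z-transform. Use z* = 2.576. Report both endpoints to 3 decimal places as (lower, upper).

z_r = atanh(-0.85) = -1.256153;  SE = 1/√(n−3) = 1/√12 = 0.288675
z-limits: -1.256153 ± 2.576·0.288675 = -1.256153 ± 0.743627 = [-1.999780, -0.512526]
ρ-limits: (tanh -1.999780, tanh -0.512526) = (-0.964, -0.472)

(-0.964, -0.472)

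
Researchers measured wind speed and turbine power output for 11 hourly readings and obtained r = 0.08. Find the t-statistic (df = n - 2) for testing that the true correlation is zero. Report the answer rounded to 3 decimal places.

1 − r² = 1 − 0.0064 = 0.9936;  √(1−r²) = 0.996795
√(n−2) = √9 = 3.000000
t = r·√(n−2)/√(1−r²) = 0.08 · 3.000000 / 0.996795 = 0.241

0.241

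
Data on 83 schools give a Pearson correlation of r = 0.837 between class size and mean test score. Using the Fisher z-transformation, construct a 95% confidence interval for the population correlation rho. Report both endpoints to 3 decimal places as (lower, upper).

Fisher z: z_r = atanh(r) = ½·ln((1+0.837)/(1−0.837)) = 1.211069
SE(z) = 1/√(n−3) = 1/√80 = 0.111803
95% ⇒ z* = 1.960; margin = 1.960·0.111803 = 0.219134
CI on z-scale: (0.991935, 1.430203)
Back-transform: tanh(0.991935) = 0.758186, tanh(1.430203) = 0.891708

(0.758, 0.892)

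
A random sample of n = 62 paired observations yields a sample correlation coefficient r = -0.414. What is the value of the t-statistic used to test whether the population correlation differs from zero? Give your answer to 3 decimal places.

t = r·√(n−2) / √(1−r²) with r = -0.414, n = 62
  = -0.414·√60 / √(1 − 0.171396)
  = -0.414·7.745967 / 0.910277
  = -3.206830 / 0.910277 = -3.523

-3.523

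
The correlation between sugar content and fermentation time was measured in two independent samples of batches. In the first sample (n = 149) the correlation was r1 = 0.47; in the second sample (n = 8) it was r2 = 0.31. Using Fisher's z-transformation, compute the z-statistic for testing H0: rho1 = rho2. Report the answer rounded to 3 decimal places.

Fisher z-transforms: z1 = atanh(0.47) = 0.510070, z2 = atanh(0.31) = 0.320545; difference d = 0.189525
Var(d) = 1/146 + 1/5 = 0.0068493 + 0.2000000 = 0.2068493
z = d/√Var(d) = 0.189525 / √0.2068493 = 0.189525 / 0.454807 = 0.417

0.417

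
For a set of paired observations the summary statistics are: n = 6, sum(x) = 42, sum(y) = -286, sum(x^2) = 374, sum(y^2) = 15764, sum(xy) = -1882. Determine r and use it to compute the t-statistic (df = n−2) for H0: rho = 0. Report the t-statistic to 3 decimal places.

S_xy = nΣxy − ΣxΣy = 6·(-1882) − 42·(-286) = -11292 − (-12012) = 720
S_xx = nΣx² − (Σx)² = 6·374 − 42² = 2244 − 1764 = 480
S_yy = nΣy² − (Σy)² = 6·15764 − (-286)² = 94584 − 81796 = 12788
r = S_xy / √(S_xx·S_yy) = 720 / √(480·12788) = 720 / √6138240 = 720 / 2477.5472 = 0.2906
t = r·√(n−2)/√(1−r²) = 0.2906·√4 / √(1−0.084448) = 0.581200 / 0.956845 = 0.607

0.607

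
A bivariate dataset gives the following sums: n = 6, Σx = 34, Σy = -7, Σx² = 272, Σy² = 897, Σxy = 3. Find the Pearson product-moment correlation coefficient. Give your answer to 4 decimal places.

S_xy = nΣxy − ΣxΣy = 6·3 − 34·(-7) = 18 − (-238) = 256
S_xx = nΣx² − (Σx)² = 6·272 − 34² = 1632 − 1156 = 476
S_yy = nΣy² − (Σy)² = 6·897 − (-7)² = 5382 − 49 = 5333
r = S_xy / √(S_xx·S_yy) = 256 / √(476·5333) = 256 / √2538508 = 256 / 1593.2696 = 0.1607

0.1607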